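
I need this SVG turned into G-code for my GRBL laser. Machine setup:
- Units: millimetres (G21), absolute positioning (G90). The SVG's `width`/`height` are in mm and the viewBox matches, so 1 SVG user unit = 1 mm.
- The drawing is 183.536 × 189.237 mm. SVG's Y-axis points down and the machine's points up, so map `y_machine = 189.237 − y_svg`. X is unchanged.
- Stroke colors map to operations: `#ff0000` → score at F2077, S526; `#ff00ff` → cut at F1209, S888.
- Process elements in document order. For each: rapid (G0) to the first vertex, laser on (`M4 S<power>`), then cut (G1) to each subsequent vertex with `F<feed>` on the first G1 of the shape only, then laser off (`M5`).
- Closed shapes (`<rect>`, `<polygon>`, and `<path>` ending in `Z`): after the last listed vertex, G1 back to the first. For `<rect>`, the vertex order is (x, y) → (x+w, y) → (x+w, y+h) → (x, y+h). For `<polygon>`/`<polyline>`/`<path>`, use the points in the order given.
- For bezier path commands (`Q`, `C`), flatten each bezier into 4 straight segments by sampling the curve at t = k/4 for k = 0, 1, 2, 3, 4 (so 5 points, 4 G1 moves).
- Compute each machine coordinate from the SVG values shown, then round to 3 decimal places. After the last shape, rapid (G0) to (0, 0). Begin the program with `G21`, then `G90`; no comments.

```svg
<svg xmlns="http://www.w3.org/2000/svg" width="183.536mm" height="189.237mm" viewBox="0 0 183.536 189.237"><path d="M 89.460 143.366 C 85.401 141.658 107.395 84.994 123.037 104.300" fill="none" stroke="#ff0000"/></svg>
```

1 u = 1 mm; y_m = 189.237 − y.

[1] `<path>` cubic bezier, #ff0000→score S526 F2077: (89.460,45.871) → (90.794,55.411) → (98.861,73.284) → (110.621,87.218) → (123.037,84.937)

G21
G90
G0 X89.460 Y45.871
M4 S526
G1 X90.794 Y55.411 F2077
G1 X98.861 Y73.284
G1 X110.621 Y87.218
G1 X123.037 Y84.937
M5
G0 X0.000 Y0.000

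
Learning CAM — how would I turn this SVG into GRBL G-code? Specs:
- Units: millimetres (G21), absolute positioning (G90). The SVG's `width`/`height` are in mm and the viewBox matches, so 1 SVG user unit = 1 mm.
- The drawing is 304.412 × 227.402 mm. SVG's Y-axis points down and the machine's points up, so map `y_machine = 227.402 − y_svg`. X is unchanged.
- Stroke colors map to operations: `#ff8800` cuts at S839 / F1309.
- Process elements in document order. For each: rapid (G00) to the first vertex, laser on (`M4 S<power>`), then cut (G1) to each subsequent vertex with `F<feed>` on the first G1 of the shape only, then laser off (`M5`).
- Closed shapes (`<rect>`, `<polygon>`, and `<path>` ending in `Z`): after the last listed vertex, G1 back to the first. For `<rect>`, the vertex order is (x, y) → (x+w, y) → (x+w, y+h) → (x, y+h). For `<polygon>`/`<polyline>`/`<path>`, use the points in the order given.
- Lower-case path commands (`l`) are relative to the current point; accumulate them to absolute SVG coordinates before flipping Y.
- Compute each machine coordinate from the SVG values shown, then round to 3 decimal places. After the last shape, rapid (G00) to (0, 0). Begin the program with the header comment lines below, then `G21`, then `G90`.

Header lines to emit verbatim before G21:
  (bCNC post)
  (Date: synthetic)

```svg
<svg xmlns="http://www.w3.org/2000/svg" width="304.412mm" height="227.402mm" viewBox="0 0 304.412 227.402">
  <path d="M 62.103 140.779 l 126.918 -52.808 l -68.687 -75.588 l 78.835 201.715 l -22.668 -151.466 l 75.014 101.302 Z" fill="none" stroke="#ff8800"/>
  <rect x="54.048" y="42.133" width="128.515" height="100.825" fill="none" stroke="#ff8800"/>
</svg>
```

viewBox `0 0 304.412 227.402` with mm width/height → 1 unit = 1 mm. Flip: y_m = 227.402 − y_svg.

**Shape 1** — `<path>` closed polygon, stroke `#ff8800` → cut (S839, F1309). Machine vertices: (62.103,86.623) → (189.021,139.431) → (120.334,215.019) → (199.169,13.304) → (176.501,164.770) → (251.515,63.468) → (62.103,86.623). Closed: final G1 returns to the first vertex.

**Shape 2** — `<rect>` rectangle, stroke `#ff8800` → cut (S839, F1309). Machine vertices: (54.048,185.269) → (182.563,185.269) → (182.563,84.444) → (54.048,84.444) → (54.048,185.269). Closed: final G1 returns to the first vertex.

(bCNC post)
(Date: synthetic)
G21
G90
G00 X62.103 Y86.623
M4 S839
G1 X189.021 Y139.431 F1309
G1 X120.334 Y215.019
G1 X199.169 Y13.304
G1 X176.501 Y164.770
G1 X251.515 Y63.468
G1 X62.103 Y86.623
M5
G00 X54.048 Y185.269
M4 S839
G1 X182.563 Y185.269 F1309
G1 X182.563 Y84.444
G1 X54.048 Y84.444
G1 X54.048 Y185.269
M5
G00 X0.000 Y0.000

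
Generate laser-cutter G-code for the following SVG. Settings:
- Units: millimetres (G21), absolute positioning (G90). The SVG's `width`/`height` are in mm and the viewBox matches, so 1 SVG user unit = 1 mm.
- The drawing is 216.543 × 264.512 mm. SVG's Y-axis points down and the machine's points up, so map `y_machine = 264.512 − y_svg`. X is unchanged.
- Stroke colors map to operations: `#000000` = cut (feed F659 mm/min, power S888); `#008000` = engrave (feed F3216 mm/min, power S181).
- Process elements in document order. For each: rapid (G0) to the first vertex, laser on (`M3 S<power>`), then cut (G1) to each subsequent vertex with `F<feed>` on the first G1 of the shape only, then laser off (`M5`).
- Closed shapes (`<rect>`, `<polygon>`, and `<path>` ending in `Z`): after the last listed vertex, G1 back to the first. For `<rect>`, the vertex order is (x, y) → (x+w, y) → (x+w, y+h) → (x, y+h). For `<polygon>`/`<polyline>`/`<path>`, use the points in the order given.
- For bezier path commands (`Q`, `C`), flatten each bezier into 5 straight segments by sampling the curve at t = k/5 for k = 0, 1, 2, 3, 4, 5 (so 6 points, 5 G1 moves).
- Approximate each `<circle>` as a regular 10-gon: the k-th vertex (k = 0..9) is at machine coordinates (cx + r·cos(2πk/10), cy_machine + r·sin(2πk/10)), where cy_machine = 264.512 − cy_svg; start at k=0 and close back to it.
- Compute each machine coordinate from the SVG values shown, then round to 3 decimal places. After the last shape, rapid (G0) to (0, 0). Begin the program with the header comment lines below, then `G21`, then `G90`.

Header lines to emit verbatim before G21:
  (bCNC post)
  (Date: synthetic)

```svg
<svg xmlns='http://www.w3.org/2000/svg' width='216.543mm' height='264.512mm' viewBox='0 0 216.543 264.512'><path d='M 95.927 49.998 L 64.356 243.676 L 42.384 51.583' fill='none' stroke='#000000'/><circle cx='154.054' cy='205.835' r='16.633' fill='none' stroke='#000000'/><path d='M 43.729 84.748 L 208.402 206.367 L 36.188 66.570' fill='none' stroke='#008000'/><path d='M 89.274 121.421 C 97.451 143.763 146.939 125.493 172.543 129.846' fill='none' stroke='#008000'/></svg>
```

(bCNC post)
(Date: synthetic)
G21
G90
G0 X95.927 Y214.514
M3 S888
G1 X64.356 Y20.836 F659
G1 X42.384 Y212.929
M5
G0 X170.687 Y58.677
M3 S888
G1 X167.510 Y68.454 F659
G1 X159.194 Y74.496
G1 X148.914 Y74.496
G1 X140.598 Y68.454
G1 X137.421 Y58.677
G1 X140.598 Y48.900
G1 X148.914 Y42.858
G1 X159.194 Y42.858
G1 X167.510 Y48.900
G1 X170.687 Y58.677
M5
G0 X43.729 Y179.764
M3 S181
G1 X208.402 Y58.145 F3216
G1 X36.188 Y197.942
M5
G0 X89.274 Y143.091
M3 S181
G1 X98.616 Y134.053 F3216
G1 X114.743 Y131.727
G1 X134.526 Y133.078
G1 X154.836 Y135.069
G1 X172.543 Y134.666
M5
G0 X0.000 Y0.000

1 u = 1 mm; y_m = 264.512 − y.

[1] `<path>` open polyline, #000000→cut S888 F659: (95.927,214.514) → (64.356,20.836) → (42.384,212.929)

[2] `<circle>` circle, #000000→cut S888 F659: (170.687,58.677) → (167.510,68.454) → (159.194,74.496) → (148.914,74.496) → (140.598,68.454) → (137.421,58.677) → (140.598,48.900) → (148.914,42.858) → (159.194,42.858) → (167.510,48.900) → (170.687,58.677) (closed)

[3] `<path>` open polyline, #008000→engrave S181 F3216: (43.729,179.764) → (208.402,58.145) → (36.188,197.942)

[4] `<path>` cubic bezier, #008000→engrave S181 F3216: (89.274,143.091) → (98.616,134.053) → (114.743,131.727) → (134.526,133.078) → (154.836,135.069) → (172.543,134.666)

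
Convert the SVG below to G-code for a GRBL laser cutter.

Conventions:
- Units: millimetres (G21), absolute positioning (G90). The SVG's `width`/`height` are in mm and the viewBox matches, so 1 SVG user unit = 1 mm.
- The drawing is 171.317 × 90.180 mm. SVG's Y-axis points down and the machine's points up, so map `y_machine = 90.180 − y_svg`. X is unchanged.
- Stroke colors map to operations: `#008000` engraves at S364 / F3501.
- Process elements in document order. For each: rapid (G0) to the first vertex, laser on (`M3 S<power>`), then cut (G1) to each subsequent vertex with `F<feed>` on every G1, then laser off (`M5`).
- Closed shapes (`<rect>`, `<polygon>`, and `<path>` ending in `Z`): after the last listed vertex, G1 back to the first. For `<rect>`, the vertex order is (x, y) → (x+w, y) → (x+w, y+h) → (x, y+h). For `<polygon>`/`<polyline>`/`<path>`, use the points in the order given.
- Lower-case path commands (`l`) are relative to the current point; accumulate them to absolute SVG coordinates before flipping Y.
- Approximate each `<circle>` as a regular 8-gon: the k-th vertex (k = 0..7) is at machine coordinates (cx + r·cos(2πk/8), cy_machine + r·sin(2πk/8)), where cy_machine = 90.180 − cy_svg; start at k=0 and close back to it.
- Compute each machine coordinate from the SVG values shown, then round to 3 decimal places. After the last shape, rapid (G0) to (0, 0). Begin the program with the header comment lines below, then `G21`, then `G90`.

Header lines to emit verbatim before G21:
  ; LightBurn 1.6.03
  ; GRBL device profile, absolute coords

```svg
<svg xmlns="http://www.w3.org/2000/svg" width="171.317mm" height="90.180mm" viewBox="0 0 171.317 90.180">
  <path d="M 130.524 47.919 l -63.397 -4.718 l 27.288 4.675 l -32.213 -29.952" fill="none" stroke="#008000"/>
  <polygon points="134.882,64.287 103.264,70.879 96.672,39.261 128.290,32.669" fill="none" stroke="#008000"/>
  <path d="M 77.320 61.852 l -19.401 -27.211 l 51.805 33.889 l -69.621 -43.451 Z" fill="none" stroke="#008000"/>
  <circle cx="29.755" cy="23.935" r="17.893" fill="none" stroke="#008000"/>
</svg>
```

1 u = 1 mm; y_m = 90.180 − y.

[1] `<path>` open polyline, #008000→engrave S364 F3501: (130.524,42.261) → (67.127,46.979) → (94.415,42.304) → (62.202,72.256)

[2] `<polygon>` regular polygon, #008000→engrave S364 F3501: (134.882,25.893) → (103.264,19.301) → (96.672,50.919) → (128.290,57.511) → (134.882,25.893) (closed)

[3] `<path>` closed polygon, #008000→engrave S364 F3501: (77.320,28.328) → (57.919,55.539) → (109.724,21.650) → (40.103,65.101) → (77.320,28.328) (closed)

[4] `<circle>` circle, #008000→engrave S364 F3501: (47.648,66.245) → (42.407,78.897) → (29.755,84.138) → (17.103,78.897) → (11.862,66.245) → (17.103,53.593) → (29.755,48.352) → (42.407,53.593) → (47.648,66.245) (closed)

; LightBurn 1.6.03
; GRBL device profile, absolute coords
G21
G90
G0 X130.524 Y42.261
M3 S364
G1 X67.127 Y46.979 F3501
G1 X94.415 Y42.304 F3501
G1 X62.202 Y72.256 F3501
M5
G0 X134.882 Y25.893
M3 S364
G1 X103.264 Y19.301 F3501
G1 X96.672 Y50.919 F3501
G1 X128.290 Y57.511 F3501
G1 X134.882 Y25.893 F3501
M5
G0 X77.320 Y28.328
M3 S364
G1 X57.919 Y55.539 F3501
G1 X109.724 Y21.650 F3501
G1 X40.103 Y65.101 F3501
G1 X77.320 Y28.328 F3501
M5
G0 X47.648 Y66.245
M3 S364
G1 X42.407 Y78.897 F3501
G1 X29.755 Y84.138 F3501
G1 X17.103 Y78.897 F3501
G1 X11.862 Y66.245 F3501
G1 X17.103 Y53.593 F3501
G1 X29.755 Y48.352 F3501
G1 X42.407 Y53.593 F3501
G1 X47.648 Y66.245 F3501
M5
G0 X0.000 Y0.000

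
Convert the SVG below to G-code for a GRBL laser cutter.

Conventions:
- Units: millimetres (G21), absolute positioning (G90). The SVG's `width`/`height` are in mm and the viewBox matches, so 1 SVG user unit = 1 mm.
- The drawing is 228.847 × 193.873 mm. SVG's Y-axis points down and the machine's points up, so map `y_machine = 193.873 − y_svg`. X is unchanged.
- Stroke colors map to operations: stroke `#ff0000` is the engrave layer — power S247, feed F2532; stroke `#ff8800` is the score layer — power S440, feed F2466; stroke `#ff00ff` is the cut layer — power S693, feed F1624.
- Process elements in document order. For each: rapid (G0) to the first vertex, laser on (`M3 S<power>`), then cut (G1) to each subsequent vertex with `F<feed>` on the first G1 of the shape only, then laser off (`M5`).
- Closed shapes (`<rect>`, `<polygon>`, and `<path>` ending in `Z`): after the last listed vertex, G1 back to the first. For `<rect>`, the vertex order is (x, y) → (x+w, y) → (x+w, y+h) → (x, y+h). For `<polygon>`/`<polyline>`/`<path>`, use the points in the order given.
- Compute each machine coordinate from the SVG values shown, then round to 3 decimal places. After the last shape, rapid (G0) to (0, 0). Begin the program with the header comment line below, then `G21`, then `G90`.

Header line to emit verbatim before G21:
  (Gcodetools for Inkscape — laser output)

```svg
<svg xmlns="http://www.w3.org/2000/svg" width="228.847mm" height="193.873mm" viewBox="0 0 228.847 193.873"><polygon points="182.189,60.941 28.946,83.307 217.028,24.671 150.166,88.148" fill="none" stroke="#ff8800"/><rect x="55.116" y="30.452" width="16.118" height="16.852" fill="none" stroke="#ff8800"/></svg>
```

(Gcodetools for Inkscape — laser output)
G21
G90
G0 X182.189 Y132.932
M3 S440
G1 X28.946 Y110.566 F2466
G1 X217.028 Y169.202
G1 X150.166 Y105.725
G1 X182.189 Y132.932
M5
G0 X55.116 Y163.421
M3 S440
G1 X71.234 Y163.421 F2466
G1 X71.234 Y146.569
G1 X55.116 Y146.569
G1 X55.116 Y163.421
M5
G0 X0.000 Y0.000

viewBox `0 0 228.847 193.873` with mm width/height → 1 unit = 1 mm. Flip: y_m = 193.873 − y_svg.

**Shape 1** — `<polygon>` closed polygon, stroke `#ff8800` → score (S440, F2466). Machine vertices: (182.189,132.932) → (28.946,110.566) → (217.028,169.202) → (150.166,105.725) → (182.189,132.932). Closed: final G1 returns to the first vertex.

**Shape 2** — `<rect>` rectangle, stroke `#ff8800` → score (S440, F2466). Machine vertices: (55.116,163.421) → (71.234,163.421) → (71.234,146.569) → (55.116,146.569) → (55.116,163.421). Closed: final G1 returns to the first vertex.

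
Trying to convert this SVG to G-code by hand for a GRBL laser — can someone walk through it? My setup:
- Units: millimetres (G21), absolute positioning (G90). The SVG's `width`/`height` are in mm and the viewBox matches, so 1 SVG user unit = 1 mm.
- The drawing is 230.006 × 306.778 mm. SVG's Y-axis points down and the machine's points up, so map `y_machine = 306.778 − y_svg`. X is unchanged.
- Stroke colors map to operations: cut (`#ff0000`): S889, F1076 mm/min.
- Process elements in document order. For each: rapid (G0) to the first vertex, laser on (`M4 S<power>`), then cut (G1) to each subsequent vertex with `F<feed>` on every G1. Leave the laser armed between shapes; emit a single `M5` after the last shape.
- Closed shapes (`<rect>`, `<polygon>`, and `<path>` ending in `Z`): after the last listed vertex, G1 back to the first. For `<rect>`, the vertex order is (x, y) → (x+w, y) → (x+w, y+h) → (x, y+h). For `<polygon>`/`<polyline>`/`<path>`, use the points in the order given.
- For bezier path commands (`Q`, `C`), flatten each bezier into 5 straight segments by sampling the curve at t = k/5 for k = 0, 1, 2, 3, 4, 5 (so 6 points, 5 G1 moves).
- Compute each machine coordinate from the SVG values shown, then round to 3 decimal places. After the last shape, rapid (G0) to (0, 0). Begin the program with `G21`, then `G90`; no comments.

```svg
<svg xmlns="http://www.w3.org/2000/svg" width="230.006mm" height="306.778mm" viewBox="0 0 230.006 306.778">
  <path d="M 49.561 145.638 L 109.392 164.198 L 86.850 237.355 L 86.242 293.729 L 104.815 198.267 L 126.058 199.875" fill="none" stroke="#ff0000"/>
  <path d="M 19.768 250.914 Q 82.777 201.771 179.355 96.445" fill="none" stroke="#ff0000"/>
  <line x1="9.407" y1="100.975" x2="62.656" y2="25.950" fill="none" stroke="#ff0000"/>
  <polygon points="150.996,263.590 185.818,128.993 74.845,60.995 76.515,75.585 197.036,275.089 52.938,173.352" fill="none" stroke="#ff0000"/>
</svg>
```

Since the viewBox matches the mm dimensions, user units are millimetres directly. The only transform is the Y-flip y_m = 306.778 − y_svg.

Shape 1 is a open polyline drawn with `<path>`. Its stroke #ff0000 means cut at S889, F1076. After flipping Y the toolpath is (49.561,161.140) → (109.392,142.580) → (86.850,69.423) → (86.242,13.049) → (104.815,108.511) → (126.058,106.903).

Shape 2 is a quadratic bezier drawn with `<path>`. Its stroke #ff0000 means cut at S889, F1076. After flipping Y the toolpath is (19.768,55.864) → (46.314,77.769) → (75.546,104.168) → (107.464,135.061) → (142.067,170.450) → (179.355,210.333).

Shape 3 is a line segment drawn with `<line>`. Its stroke #ff0000 means cut at S889, F1076. After flipping Y the toolpath is (9.407,205.803) → (62.656,280.828).

Shape 4 is a closed polygon drawn with `<polygon>`. Its stroke #ff0000 means cut at S889, F1076. After flipping Y the toolpath is (150.996,43.188) → (185.818,177.785) → (74.845,245.783) → (76.515,231.193) → (197.036,31.689) → (52.938,133.426) → (150.996,43.188), returning to the start.

G21
G90
G0 X49.561 Y161.140
M4 S889
G1 X109.392 Y142.580 F1076
G1 X86.850 Y69.423 F1076
G1 X86.242 Y13.049 F1076
G1 X104.815 Y108.511 F1076
G1 X126.058 Y106.903 F1076
G0 X19.768 Y55.864
M4 S889
G1 X46.314 Y77.769 F1076
G1 X75.546 Y104.168 F1076
G1 X107.464 Y135.061 F1076
G1 X142.067 Y170.450 F1076
G1 X179.355 Y210.333 F1076
G0 X9.407 Y205.803
M4 S889
G1 X62.656 Y280.828 F1076
G0 X150.996 Y43.188
M4 S889
G1 X185.818 Y177.785 F1076
G1 X74.845 Y245.783 F1076
G1 X76.515 Y231.193 F1076
G1 X197.036 Y31.689 F1076
G1 X52.938 Y133.426 F1076
G1 X150.996 Y43.188 F1076
M5
G0 X0.000 Y0.000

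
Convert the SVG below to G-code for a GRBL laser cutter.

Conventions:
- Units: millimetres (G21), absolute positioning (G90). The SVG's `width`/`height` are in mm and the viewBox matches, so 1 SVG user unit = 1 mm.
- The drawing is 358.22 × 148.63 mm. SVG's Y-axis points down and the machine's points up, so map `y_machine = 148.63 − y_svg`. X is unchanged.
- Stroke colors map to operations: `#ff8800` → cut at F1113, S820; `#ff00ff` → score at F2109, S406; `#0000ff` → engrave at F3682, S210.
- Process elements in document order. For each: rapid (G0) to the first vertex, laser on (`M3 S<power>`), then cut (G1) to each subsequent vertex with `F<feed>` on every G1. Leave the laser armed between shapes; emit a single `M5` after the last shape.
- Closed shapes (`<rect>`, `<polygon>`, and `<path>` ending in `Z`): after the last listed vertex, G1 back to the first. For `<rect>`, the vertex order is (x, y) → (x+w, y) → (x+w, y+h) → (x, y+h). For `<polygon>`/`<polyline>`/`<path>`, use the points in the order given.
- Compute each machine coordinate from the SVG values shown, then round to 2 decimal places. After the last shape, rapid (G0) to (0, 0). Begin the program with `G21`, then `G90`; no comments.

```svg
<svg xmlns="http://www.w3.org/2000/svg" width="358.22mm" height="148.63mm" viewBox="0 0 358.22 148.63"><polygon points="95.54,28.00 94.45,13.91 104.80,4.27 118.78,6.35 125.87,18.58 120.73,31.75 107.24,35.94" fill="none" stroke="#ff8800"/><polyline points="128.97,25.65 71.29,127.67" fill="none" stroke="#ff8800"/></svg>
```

G21
G90
G0 X95.54 Y120.63
M3 S820
G1 X94.45 Y134.72 F1113
G1 X104.80 Y144.36 F1113
G1 X118.78 Y142.28 F1113
G1 X125.87 Y130.05 F1113
G1 X120.73 Y116.88 F1113
G1 X107.24 Y112.69 F1113
G1 X95.54 Y120.63 F1113
G0 X128.97 Y122.98
M3 S820
G1 X71.29 Y20.96 F1113
M5
G0 X0.00 Y0.00

1 u = 1 mm; y_m = 148.63 − y.

[1] `<polygon>` regular polygon, #ff8800→cut S820 F1113: (95.54,120.63) → (94.45,134.72) → (104.80,144.36) → (118.78,142.28) → (125.87,130.05) → (120.73,116.88) → (107.24,112.69) → (95.54,120.63) (closed)

[2] `<polyline>` line segment, #ff8800→cut S820 F1113: (128.97,122.98) → (71.29,20.96)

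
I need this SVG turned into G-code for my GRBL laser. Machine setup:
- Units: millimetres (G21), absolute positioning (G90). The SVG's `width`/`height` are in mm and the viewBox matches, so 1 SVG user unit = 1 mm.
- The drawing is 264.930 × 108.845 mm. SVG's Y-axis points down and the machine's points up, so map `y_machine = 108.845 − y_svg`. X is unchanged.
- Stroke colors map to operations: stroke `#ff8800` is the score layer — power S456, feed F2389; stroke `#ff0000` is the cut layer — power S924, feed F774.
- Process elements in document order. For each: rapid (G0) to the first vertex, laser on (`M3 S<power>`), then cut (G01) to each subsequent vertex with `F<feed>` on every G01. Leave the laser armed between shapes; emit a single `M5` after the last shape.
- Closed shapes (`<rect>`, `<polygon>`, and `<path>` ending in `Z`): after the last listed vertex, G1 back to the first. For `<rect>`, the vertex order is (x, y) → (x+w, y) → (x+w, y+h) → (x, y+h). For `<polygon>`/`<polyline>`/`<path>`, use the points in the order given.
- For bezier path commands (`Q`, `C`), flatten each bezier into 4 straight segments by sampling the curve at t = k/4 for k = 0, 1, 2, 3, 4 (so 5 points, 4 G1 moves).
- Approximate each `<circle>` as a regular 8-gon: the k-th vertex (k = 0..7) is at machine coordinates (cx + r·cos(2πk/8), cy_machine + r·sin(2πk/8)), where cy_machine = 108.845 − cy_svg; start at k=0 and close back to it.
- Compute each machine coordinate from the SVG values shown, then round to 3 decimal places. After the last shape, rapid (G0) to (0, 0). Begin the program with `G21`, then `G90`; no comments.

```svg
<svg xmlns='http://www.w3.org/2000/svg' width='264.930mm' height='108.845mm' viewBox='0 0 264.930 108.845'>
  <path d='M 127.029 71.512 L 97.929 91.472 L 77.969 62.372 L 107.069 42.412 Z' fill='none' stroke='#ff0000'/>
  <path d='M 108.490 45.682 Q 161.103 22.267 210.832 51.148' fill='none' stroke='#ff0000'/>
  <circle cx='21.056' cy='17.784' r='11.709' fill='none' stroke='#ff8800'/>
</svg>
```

viewBox `0 0 264.930 108.845` with mm width/height → 1 unit = 1 mm. Flip: y_m = 108.845 − y_svg.

**Shape 1** — `<path>` regular polygon, stroke `#ff0000` → cut (S924, F774). Machine vertices: (127.029,37.333) → (97.929,17.373) → (77.969,46.473) → (107.069,66.433) → (127.029,37.333). Closed: final G1 returns to the first vertex.

**Shape 2** — `<path>` quadratic bezier, stroke `#ff0000` → cut (S924, F774). Control points (SVG): P0=(108.490,45.682), P1=(161.103,22.267), P2=(210.832,51.148); sampled at t=k/4. Machine vertices: (108.490,63.163) → (134.616,71.602) → (160.382,73.504) → (185.787,68.869) → (210.832,57.697). Open path.

**Shape 3** — `<circle>` circle, stroke `#ff8800` → score (S456, F2389). Machine vertices: (32.765,91.061) → (29.336,99.341) → (21.056,102.770) → (12.776,99.341) → (9.347,91.061) → (12.776,82.781) → (21.056,79.352) → (29.336,82.781) → (32.765,91.061). Closed: final G1 returns to the first vertex.

G21
G90
G0 X127.029 Y37.333
M3 S924
G01 X97.929 Y17.373 F774
G01 X77.969 Y46.473 F774
G01 X107.069 Y66.433 F774
G01 X127.029 Y37.333 F774
G0 X108.490 Y63.163
M3 S924
G01 X134.616 Y71.602 F774
G01 X160.382 Y73.504 F774
G01 X185.787 Y68.869 F774
G01 X210.832 Y57.697 F774
G0 X32.765 Y91.061
M3 S456
G01 X29.336 Y99.341 F2389
G01 X21.056 Y102.770 F2389
G01 X12.776 Y99.341 F2389
G01 X9.347 Y91.061 F2389
G01 X12.776 Y82.781 F2389
G01 X21.056 Y79.352 F2389
G01 X29.336 Y82.781 F2389
G01 X32.765 Y91.061 F2389
M5
G0 X0.000 Y0.000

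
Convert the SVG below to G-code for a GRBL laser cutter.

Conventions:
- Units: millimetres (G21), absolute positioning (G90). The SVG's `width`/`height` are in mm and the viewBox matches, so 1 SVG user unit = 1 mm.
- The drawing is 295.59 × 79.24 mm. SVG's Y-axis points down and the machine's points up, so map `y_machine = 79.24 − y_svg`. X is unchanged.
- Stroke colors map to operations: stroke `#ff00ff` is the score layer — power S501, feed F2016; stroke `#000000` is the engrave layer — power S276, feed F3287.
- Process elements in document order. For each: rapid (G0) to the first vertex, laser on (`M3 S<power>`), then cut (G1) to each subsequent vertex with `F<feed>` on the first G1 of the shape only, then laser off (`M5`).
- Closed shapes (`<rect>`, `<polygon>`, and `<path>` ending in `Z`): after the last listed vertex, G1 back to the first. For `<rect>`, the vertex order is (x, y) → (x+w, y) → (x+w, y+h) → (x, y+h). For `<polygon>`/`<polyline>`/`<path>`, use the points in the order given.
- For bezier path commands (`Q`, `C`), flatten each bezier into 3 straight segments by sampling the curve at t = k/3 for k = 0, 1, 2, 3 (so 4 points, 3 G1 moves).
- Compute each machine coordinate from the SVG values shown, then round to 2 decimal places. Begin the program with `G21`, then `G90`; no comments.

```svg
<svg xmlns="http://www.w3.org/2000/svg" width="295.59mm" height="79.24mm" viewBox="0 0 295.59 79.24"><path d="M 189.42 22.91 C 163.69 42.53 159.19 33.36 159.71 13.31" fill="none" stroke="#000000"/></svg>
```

viewBox `0 0 295.59 79.24` with mm width/height → 1 unit = 1 mm. Flip: y_m = 79.24 − y_svg.

**Shape 1** — `<path>` cubic bezier, stroke `#000000` → engrave (S276, F3287). Control points (SVG): P0=(189.42,22.91), P1=(163.69,42.53), P2=(159.19,33.36), P3=(159.71,13.31); sampled at t=k/3. Machine vertices: (189.42,56.33) → (170.17,45.64) → (161.46,50.17) → (159.71,65.93). Open path.

G21
G90
G0 X189.42 Y56.33
M3 S276
G1 X170.17 Y45.64 F3287
G1 X161.46 Y50.17
G1 X159.71 Y65.93
M5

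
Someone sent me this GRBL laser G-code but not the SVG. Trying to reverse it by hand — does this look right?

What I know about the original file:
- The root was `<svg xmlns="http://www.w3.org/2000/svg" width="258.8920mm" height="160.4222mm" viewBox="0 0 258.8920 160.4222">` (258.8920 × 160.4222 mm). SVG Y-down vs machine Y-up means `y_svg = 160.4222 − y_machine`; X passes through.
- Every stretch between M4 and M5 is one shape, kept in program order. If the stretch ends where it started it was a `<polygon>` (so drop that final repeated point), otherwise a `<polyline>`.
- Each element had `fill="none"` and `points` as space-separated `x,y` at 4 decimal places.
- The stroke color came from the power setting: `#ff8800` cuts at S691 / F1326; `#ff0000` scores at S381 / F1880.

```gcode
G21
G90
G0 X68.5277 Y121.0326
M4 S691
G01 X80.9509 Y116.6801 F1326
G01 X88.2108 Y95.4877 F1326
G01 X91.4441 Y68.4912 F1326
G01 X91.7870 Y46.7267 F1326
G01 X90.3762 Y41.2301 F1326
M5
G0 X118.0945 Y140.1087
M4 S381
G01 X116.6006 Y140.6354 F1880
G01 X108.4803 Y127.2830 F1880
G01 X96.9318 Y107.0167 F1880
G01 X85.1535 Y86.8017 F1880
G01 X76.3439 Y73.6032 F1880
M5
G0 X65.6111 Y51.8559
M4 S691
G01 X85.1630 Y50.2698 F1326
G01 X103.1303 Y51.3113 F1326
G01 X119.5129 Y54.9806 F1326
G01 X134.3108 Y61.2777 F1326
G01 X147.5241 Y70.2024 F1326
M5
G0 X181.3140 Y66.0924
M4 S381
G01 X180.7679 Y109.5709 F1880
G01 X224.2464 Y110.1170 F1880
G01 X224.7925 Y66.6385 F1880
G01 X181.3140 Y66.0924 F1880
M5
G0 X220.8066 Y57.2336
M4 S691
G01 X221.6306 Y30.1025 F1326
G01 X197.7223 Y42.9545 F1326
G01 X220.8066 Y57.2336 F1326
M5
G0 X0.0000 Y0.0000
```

<svg xmlns="http://www.w3.org/2000/svg" width="258.8920mm" height="160.4222mm" viewBox="0 0 258.8920 160.4222">
  <polyline points="68.5277,39.3896 80.9509,43.7421 88.2108,64.9345 91.4441,91.9310 91.7870,113.6955 90.3762,119.1921" fill="none" stroke="#ff8800"/>
  <polyline points="118.0945,20.3135 116.6006,19.7868 108.4803,33.1392 96.9318,53.4055 85.1535,73.6205 76.3439,86.8190" fill="none" stroke="#ff0000"/>
  <polyline points="65.6111,108.5663 85.1630,110.1524 103.1303,109.1109 119.5129,105.4416 134.3108,99.1445 147.5241,90.2198" fill="none" stroke="#ff8800"/>
  <polygon points="181.3140,94.3298 180.7679,50.8513 224.2464,50.3052 224.7925,93.7837" fill="none" stroke="#ff0000"/>
  <polygon points="220.8066,103.1886 221.6306,130.3197 197.7223,117.4677" fill="none" stroke="#ff8800"/>
</svg>

Each laser-on run becomes one SVG element. Flip Y back into SVG space with y_svg = 160.4222 − y_machine.

Run 1: S691 ⇒ cut layer `#ff8800`. The run is open, so emit a `<polyline>` with points (Y-flipped): 68.5277,39.3896 80.9509,43.7421 88.2108,64.9345 91.4441,91.9310 91.7870,113.6955 90.3762,119.1921.

Run 2: power S381 maps to stroke `#ff0000` (score). The run is open, so emit a `<polyline>` with points (Y-flipped): 118.0945,20.3135 116.6006,19.7868 108.4803,33.1392 96.9318,53.4055 85.1535,73.6205 76.3439,86.8190.

Run 3: power S691 maps to stroke `#ff8800` (cut). The run is open, so emit a `<polyline>` with points (Y-flipped): 65.6111,108.5663 85.1630,110.1524 103.1303,109.1109 119.5129,105.4416 134.3108,99.1445 147.5241,90.2198.

Run 4: power S381 maps to stroke `#ff0000` (score). The run returns to its start, so emit a `<polygon>` with points (Y-flipped): 181.3140,94.3298 180.7679,50.8513 224.2464,50.3052 224.7925,93.7837.

Run 5: power S691 maps to stroke `#ff8800` (cut). The run returns to its start, so emit a `<polygon>` with points (Y-flipped): 220.8066,103.1886 221.6306,130.3197 197.7223,117.4677.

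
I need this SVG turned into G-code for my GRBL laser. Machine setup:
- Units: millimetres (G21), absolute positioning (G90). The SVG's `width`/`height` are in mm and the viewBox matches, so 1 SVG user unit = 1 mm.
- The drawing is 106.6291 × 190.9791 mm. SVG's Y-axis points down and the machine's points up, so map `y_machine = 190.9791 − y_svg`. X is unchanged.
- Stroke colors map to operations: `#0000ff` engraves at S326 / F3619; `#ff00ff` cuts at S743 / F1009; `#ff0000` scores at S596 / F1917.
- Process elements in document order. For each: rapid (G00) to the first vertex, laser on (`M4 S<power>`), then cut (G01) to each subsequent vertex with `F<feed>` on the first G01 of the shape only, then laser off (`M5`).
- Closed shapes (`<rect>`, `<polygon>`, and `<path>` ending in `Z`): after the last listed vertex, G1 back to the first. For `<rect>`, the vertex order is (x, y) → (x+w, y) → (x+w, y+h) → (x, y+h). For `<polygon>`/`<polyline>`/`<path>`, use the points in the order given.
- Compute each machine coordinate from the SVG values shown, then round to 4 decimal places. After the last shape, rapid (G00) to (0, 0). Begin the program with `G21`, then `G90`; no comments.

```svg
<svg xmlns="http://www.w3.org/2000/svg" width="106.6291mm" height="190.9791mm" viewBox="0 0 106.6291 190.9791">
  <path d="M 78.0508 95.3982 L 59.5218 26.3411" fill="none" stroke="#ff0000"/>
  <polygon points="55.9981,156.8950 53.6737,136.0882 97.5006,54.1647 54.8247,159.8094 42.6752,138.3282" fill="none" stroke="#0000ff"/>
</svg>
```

G21
G90
G00 X78.0508 Y95.5809
M4 S596
G01 X59.5218 Y164.6380 F1917
M5
G00 X55.9981 Y34.0841
M4 S326
G01 X53.6737 Y54.8909 F3619
G01 X97.5006 Y136.8144
G01 X54.8247 Y31.1697
G01 X42.6752 Y52.6509
G01 X55.9981 Y34.0841
M5
G00 X0.0000 Y0.0000

Since the viewBox matches the mm dimensions, user units are millimetres directly. The only transform is the Y-flip y_m = 190.9791 − y_svg.

Shape 1 is a line segment drawn with `<path>`. Its stroke #ff0000 means score at S596, F1917. After flipping Y the toolpath is (78.0508,95.5809) → (59.5218,164.6380).

Shape 2 is a closed polygon drawn with `<polygon>`. Its stroke #0000ff means engrave at S326, F3619. After flipping Y the toolpath is (55.9981,34.0841) → (53.6737,54.8909) → (97.5006,136.8144) → (54.8247,31.1697) → (42.6752,52.6509) → (55.9981,34.0841), returning to the start.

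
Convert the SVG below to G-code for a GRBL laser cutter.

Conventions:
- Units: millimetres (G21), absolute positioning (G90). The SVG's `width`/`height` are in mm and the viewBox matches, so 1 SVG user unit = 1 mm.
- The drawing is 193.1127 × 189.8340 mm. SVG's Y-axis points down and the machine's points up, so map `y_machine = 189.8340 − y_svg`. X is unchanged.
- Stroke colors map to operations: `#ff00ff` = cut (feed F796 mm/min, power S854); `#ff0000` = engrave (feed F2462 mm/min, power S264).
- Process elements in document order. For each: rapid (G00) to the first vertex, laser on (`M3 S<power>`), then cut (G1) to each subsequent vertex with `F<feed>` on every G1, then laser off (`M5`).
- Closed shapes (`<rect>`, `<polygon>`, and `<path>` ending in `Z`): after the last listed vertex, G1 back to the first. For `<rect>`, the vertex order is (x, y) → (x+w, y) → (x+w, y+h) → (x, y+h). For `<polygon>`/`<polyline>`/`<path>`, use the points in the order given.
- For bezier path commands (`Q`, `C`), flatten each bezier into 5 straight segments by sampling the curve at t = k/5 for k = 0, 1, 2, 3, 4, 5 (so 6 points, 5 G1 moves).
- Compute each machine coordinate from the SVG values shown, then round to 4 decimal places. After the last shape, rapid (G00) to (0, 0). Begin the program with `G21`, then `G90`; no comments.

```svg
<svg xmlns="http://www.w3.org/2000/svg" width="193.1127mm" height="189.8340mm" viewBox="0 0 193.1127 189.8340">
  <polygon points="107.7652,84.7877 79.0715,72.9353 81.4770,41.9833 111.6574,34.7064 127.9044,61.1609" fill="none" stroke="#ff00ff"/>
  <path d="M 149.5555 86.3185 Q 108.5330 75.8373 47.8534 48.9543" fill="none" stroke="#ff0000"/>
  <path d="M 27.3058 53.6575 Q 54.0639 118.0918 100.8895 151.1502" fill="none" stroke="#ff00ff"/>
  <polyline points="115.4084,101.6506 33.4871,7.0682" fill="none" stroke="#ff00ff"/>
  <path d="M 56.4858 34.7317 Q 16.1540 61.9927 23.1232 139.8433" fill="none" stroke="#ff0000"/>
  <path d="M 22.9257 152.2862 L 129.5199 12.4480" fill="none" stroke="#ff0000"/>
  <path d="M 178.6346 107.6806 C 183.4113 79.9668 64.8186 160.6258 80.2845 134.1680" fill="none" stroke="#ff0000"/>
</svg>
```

G21
G90
G00 X107.7652 Y105.0463
M3 S854
G1 X79.0715 Y116.8987 F796
G1 X81.4770 Y147.8507 F796
G1 X111.6574 Y155.1276 F796
G1 X127.9044 Y128.6731 F796
G1 X107.7652 Y105.0463 F796
M5
G00 X149.5555 Y103.5155
M3 S264
G1 X132.3602 Y108.3641 F2462
G1 X113.5924 Y114.5247 F2462
G1 X93.2519 Y121.9976 F2462
G1 X71.3390 Y130.7826 F2462
G1 X47.8534 Y140.8797 F2462
M5
G00 X27.3058 Y136.1765
M3 S854
G1 X38.8117 Y111.6578 F796
G1 X51.9231 Y89.6492 F796
G1 X66.6398 Y70.1507 F796
G1 X82.9620 Y53.1622 F796
G1 X100.8895 Y38.6838 F796
M5
G00 X115.4084 Y88.1834
M3 S854
G1 X33.4871 Y182.7658 F796
M5
G00 X56.4858 Y155.1023
M3 S264
G1 X42.2451 Y142.1743 F2462
G1 X31.7885 Y125.1992 F2462
G1 X25.1160 Y104.1768 F2462
G1 X22.2276 Y79.1074 F2462
G1 X23.1232 Y49.9907 F2462
M5
G00 X22.9257 Y37.5478
M3 S264
G1 X129.5199 Y177.3860 F2462
M5
G00 X178.6346 Y82.1534
M3 S264
G1 X168.7557 Y87.5009 F2462
G1 X141.6247 Y77.1824 F2462
G1 X109.5982 Y61.5414 F2462
G1 X85.0326 Y50.9214 F2462
G1 X80.2845 Y55.6660 F2462
M5
G00 X0.0000 Y0.0000

Since the viewBox matches the mm dimensions, user units are millimetres directly. The only transform is the Y-flip y_m = 189.8340 − y_svg.

Shape 1 is a regular polygon drawn with `<polygon>`. Its stroke #ff00ff means cut at S854, F796. After flipping Y the toolpath is (107.7652,105.0463) → (79.0715,116.8987) → (81.4770,147.8507) → (111.6574,155.1276) → (127.9044,128.6731) → (107.7652,105.0463), returning to the start.

Shape 2 is a quadratic bezier drawn with `<path>`. Its stroke #ff0000 means engrave at S264, F2462. After flipping Y the toolpath is (149.5555,103.5155) → (132.3602,108.3641) → (113.5924,114.5247) → (93.2519,121.9976) → (71.3390,130.7826) → (47.8534,140.8797).

Shape 3 is a quadratic bezier drawn with `<path>`. Its stroke #ff00ff means cut at S854, F796. After flipping Y the toolpath is (27.3058,136.1765) → (38.8117,111.6578) → (51.9231,89.6492) → (66.6398,70.1507) → (82.9620,53.1622) → (100.8895,38.6838).

Shape 4 is a line segment drawn with `<polyline>`. Its stroke #ff00ff means cut at S854, F796. After flipping Y the toolpath is (115.4084,88.1834) → (33.4871,182.7658).

Shape 5 is a quadratic bezier drawn with `<path>`. Its stroke #ff0000 means engrave at S264, F2462. After flipping Y the toolpath is (56.4858,155.1023) → (42.2451,142.1743) → (31.7885,125.1992) → (25.1160,104.1768) → (22.2276,79.1074) → (23.1232,49.9907).

Shape 6 is a line segment drawn with `<path>`. Its stroke #ff0000 means engrave at S264, F2462. After flipping Y the toolpath is (22.9257,37.5478) → (129.5199,177.3860).

Shape 7 is a cubic bezier drawn with `<path>`. Its stroke #ff0000 means engrave at S264, F2462. After flipping Y the toolpath is (178.6346,82.1534) → (168.7557,87.5009) → (141.6247,77.1824) → (109.5982,61.5414) → (85.0326,50.9214) → (80.2845,55.6660).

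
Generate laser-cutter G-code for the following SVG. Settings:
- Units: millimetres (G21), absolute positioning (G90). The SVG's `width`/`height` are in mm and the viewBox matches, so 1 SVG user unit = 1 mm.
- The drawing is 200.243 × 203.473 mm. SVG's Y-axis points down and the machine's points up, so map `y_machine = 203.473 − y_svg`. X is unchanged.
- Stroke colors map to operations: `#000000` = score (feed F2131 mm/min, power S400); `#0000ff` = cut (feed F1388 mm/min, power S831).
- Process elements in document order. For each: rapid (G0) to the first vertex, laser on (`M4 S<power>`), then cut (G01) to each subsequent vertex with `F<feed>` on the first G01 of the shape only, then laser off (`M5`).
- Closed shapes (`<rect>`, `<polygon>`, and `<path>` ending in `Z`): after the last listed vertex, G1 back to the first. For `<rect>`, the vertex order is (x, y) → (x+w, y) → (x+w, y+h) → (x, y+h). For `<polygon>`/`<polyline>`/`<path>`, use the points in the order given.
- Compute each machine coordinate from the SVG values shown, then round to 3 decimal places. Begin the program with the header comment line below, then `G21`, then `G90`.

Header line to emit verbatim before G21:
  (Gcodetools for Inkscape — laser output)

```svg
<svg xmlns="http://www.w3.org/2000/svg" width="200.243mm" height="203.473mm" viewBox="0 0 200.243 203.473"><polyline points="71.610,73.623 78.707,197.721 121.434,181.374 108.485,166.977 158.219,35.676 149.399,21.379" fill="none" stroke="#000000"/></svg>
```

1 u = 1 mm; y_m = 203.473 − y.

[1] `<polyline>` open polyline, #000000→score S400 F2131: (71.610,129.850) → (78.707,5.752) → (121.434,22.099) → (108.485,36.496) → (158.219,167.797) → (149.399,182.094)

(Gcodetools for Inkscape — laser output)
G21
G90
G0 X71.610 Y129.850
M4 S400
G01 X78.707 Y5.752 F2131
G01 X121.434 Y22.099
G01 X108.485 Y36.496
G01 X158.219 Y167.797
G01 X149.399 Y182.094
M5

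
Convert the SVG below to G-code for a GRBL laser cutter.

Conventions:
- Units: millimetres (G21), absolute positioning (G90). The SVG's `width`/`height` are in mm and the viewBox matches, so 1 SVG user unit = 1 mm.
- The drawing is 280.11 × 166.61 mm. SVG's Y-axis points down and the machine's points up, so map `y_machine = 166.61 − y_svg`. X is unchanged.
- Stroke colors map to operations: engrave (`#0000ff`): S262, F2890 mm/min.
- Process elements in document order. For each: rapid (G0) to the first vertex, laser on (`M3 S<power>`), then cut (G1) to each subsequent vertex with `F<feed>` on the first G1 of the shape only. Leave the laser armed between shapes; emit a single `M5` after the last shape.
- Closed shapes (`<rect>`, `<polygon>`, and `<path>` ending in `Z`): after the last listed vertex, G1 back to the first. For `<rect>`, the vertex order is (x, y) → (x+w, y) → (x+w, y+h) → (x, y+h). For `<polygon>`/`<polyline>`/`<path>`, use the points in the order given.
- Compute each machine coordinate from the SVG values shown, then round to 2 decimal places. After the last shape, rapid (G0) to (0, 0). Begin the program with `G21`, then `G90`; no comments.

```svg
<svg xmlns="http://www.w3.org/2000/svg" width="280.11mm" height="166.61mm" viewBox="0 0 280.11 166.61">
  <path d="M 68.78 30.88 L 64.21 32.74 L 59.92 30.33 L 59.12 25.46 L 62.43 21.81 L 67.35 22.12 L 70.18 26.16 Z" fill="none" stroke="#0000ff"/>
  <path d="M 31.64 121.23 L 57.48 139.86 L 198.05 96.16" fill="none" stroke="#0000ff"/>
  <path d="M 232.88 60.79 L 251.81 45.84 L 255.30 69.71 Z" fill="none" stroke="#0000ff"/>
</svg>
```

viewBox `0 0 280.11 166.61` with mm width/height → 1 unit = 1 mm. Flip: y_m = 166.61 − y_svg.

**Shape 1** — `<path>` regular polygon, stroke `#0000ff` → engrave (S262, F2890). Machine vertices: (68.78,135.73) → (64.21,133.87) → (59.92,136.28) → (59.12,141.15) → (62.43,144.80) → (67.35,144.49) → (70.18,140.45) → (68.78,135.73). Closed: final G1 returns to the first vertex.

**Shape 2** — `<path>` open polyline, stroke `#0000ff` → engrave (S262, F2890). Machine vertices: (31.64,45.38) → (57.48,26.75) → (198.05,70.45). Open path.

**Shape 3** — `<path>` regular polygon, stroke `#0000ff` → engrave (S262, F2890). Machine vertices: (232.88,105.82) → (251.81,120.77) → (255.30,96.90) → (232.88,105.82). Closed: final G1 returns to the first vertex.

G21
G90
G0 X68.78 Y135.73
M3 S262
G1 X64.21 Y133.87 F2890
G1 X59.92 Y136.28
G1 X59.12 Y141.15
G1 X62.43 Y144.80
G1 X67.35 Y144.49
G1 X70.18 Y140.45
G1 X68.78 Y135.73
G0 X31.64 Y45.38
M3 S262
G1 X57.48 Y26.75 F2890
G1 X198.05 Y70.45
G0 X232.88 Y105.82
M3 S262
G1 X251.81 Y120.77 F2890
G1 X255.30 Y96.90
G1 X232.88 Y105.82
M5
G0 X0.00 Y0.00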